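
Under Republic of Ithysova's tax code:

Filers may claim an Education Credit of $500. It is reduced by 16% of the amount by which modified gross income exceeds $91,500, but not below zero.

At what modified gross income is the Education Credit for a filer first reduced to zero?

The credit falls by 16% of each dollar above $91,500, so it reaches zero when the excess is $500 / 16% = $3,125: income = $91,500 + $3,125 = $94,625.

$94,625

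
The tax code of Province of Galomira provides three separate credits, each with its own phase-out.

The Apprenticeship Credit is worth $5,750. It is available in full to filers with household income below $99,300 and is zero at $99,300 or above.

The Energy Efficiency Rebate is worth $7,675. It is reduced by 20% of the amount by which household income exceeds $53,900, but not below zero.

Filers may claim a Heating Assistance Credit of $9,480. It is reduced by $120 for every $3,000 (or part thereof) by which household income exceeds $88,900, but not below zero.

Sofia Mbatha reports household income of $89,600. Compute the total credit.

$15,645

Apprenticeship Credit: $89,600 is below the $99,300 cutoff, so the full $5,750 applies.
Energy Efficiency Rebate: 20% of the $35,700 excess over $53,900 is $7,140; credit = $7,675 − $7,140 = $535.
Heating Assistance Credit: income exceeds $88,900 by $700, which is 1 full-or-partial $3,000 increment; reduction = 1 × $120 = $120, leaving $9,360.
Total: $5,750 + $535 + $9,360 = $15,645.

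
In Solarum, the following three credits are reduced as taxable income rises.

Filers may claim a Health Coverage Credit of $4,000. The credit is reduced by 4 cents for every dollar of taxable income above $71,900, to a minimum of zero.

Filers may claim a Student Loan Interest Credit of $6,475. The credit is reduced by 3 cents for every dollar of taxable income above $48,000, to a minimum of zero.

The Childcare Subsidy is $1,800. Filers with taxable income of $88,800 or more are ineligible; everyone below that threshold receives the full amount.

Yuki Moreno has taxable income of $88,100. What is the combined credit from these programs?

$10,424

Health Coverage Credit: 4% of the $16,200 excess over $71,900 is $648; credit = $4,000 − $648 = $3,352.
Student Loan Interest Credit: 3% of the $40,100 excess over $48,000 is $1,203; credit = $6,475 − $1,203 = $5,272.
Childcare Subsidy: $88,100 is below the $88,800 cutoff, so the full $1,800 applies.
Total: $3,352 + $5,272 + $1,800 = $10,424.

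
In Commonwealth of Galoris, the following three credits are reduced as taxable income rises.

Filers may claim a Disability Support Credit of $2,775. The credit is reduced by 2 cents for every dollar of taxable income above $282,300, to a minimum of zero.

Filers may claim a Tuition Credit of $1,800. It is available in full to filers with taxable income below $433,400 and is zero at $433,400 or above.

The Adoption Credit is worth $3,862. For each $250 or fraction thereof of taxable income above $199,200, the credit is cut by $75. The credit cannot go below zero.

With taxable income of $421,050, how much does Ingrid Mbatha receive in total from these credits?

$1,800

Disability Support Credit: 2% of the $138,750 excess over $282,300 is $2,775 ≥ base, so the credit is $0.
Tuition Credit: $421,050 is below the $433,400 cutoff, so the full $1,800 applies.
Adoption Credit: income exceeds $199,200 by $221,850 → 888 increments × $75 = $66,600 ≥ base, so the credit is $0.
Total: $0 + $1,800 + $0 = $1,800.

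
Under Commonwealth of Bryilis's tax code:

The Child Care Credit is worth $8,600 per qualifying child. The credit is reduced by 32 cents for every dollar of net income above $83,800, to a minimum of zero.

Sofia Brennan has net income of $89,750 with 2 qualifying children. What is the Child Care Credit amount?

$15,296

Child Care Credit: base = 2 × $8,600 = $17,200. 32% of the $5,950 excess over $83,800 is $1,904; credit = $17,200 − $1,904 = $15,296.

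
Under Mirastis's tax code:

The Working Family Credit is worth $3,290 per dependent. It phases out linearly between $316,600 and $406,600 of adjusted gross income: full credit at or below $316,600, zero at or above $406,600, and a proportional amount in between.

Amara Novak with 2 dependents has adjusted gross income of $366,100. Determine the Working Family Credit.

Working Family Credit: base = 2 × $3,290 = $6,580. $366,100 is $49,500 into a $90,000 phase-out range, leaving 40,500/90,000 of the credit: $6,580 × 40,500/90,000 = $2,961.

$2,961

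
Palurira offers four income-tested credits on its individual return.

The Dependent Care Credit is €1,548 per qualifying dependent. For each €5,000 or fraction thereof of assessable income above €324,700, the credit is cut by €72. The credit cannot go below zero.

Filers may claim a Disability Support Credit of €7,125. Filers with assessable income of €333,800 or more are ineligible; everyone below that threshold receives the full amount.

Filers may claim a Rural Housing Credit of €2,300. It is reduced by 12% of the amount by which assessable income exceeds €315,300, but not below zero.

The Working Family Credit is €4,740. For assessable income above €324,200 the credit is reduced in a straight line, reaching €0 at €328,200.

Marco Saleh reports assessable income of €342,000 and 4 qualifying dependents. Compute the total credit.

Dependent Care Credit: base = 4 × €1,548 = €6,192. income exceeds €324,700 by €17,300, which is 4 full-or-partial €5,000 increments; reduction = 4 × €72 = €288, leaving €5,904.
Disability Support Credit: €342,000 meets or exceeds the €333,800 cutoff, so the credit is €0.
Rural Housing Credit: 12% of the €26,700 excess over €315,300 is €3,204 ≥ base, so the credit is €0.
Working Family Credit: €342,000 is at or above €328,200, so the credit is €0.
Total: €5,904 + €0 + €0 + €0 = €5,904.

€5,904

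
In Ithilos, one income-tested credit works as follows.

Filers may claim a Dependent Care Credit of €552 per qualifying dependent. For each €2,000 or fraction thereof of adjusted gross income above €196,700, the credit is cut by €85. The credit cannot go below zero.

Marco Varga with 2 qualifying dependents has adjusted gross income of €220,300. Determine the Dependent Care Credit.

€84

Dependent Care Credit: base = 2 × €552 = €1,104. income exceeds €196,700 by €23,600, which is 12 full-or-partial €2,000 increments; reduction = 12 × €85 = €1,020, leaving €84.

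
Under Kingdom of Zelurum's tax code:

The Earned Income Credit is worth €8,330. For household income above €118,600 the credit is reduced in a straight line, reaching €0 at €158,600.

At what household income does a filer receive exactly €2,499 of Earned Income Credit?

€146,600

€2,499 is 2,499/8,330 of the full €8,330, so 5,831/8,330 of the €40,000 range has been used: income = €118,600 + €40,000 × 5,831/8,330 = €146,600.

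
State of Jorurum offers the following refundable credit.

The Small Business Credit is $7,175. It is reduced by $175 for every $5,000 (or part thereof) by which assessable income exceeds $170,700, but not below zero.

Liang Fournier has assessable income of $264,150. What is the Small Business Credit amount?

Small Business Credit: income exceeds $170,700 by $93,450, which is 19 full-or-partial $5,000 increments; reduction = 19 × $175 = $3,325, leaving $3,850.

$3,850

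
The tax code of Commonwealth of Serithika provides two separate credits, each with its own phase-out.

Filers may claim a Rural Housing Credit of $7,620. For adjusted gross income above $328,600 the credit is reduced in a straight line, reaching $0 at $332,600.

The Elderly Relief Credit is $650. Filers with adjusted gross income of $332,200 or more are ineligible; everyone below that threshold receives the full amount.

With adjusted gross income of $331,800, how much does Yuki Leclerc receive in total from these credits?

Rural Housing Credit: $331,800 is $3,200 into a $4,000 phase-out range, leaving 800/4,000 of the credit: $7,620 × 800/4,000 = $1,524.
Elderly Relief Credit: $331,800 is below the $332,200 cutoff, so the full $650 applies.
Total: $1,524 + $650 = $2,174.

$2,174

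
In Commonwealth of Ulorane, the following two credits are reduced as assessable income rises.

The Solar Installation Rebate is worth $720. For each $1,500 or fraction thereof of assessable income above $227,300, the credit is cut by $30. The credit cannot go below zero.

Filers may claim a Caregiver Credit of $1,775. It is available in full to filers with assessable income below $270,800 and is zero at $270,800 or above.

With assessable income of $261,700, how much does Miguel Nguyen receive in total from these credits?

Solar Installation Rebate: income exceeds $227,300 by $34,400, which is 23 full-or-partial $1,500 increments; reduction = 23 × $30 = $690, leaving $30.
Caregiver Credit: $261,700 is below the $270,800 cutoff, so the full $1,775 applies.
Total: $30 + $1,775 = $1,805.

$1,805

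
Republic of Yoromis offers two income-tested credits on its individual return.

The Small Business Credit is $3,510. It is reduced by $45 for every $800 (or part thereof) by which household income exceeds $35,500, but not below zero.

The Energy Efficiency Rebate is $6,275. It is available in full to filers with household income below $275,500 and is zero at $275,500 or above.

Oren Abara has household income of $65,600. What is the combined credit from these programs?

Small Business Credit: income exceeds $35,500 by $30,100, which is 38 full-or-partial $800 increments; reduction = 38 × $45 = $1,710, leaving $1,800.
Energy Efficiency Rebate: $65,600 is below the $275,500 cutoff, so the full $6,275 applies.
Total: $1,800 + $6,275 = $8,075.

$8,075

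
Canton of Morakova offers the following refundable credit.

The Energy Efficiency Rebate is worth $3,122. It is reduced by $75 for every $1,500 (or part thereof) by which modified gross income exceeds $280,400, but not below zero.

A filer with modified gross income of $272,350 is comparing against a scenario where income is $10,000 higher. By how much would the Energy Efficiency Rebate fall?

$150

At $272,350 — $272,350 is at or below the $280,400 threshold, so the full $3,122 applies.
At $282,350 — income exceeds $280,400 by $1,950, which is 2 full-or-partial $1,500 increments; reduction = 2 × $75 = $150, leaving $2,972.
Lost: $3,122 − $2,972 = $150.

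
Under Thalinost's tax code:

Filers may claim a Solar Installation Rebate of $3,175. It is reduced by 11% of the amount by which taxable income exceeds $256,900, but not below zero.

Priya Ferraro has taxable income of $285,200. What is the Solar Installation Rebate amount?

Solar Installation Rebate: 11% of the $28,300 excess over $256,900 is $3,113; credit = $3,175 − $3,113 = $62.

$62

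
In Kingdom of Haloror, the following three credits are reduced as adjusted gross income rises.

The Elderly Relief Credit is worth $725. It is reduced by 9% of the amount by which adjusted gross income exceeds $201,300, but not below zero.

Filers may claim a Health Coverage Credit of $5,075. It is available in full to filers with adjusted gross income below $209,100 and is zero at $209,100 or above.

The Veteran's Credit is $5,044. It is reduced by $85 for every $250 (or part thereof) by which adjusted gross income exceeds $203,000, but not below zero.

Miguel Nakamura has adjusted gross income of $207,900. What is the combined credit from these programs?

$8,550

Elderly Relief Credit: 9% of the $6,600 excess over $201,300 is $594; credit = $725 − $594 = $131.
Health Coverage Credit: $207,900 is below the $209,100 cutoff, so the full $5,075 applies.
Veteran's Credit: income exceeds $203,000 by $4,900, which is 20 full-or-partial $250 increments; reduction = 20 × $85 = $1,700, leaving $3,344.
Total: $131 + $5,075 + $3,344 = $8,550.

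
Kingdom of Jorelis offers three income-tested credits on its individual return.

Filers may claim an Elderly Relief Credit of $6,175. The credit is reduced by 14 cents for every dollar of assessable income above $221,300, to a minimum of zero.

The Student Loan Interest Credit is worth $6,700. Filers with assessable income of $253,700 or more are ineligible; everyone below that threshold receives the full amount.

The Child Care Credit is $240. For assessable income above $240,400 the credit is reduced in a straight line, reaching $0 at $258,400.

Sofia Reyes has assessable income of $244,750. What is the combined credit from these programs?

$9,774

Elderly Relief Credit: 14% of the $23,450 excess over $221,300 is $3,283; credit = $6,175 − $3,283 = $2,892.
Student Loan Interest Credit: $244,750 is below the $253,700 cutoff, so the full $6,700 applies.
Child Care Credit: $244,750 is $4,350 into a $18,000 phase-out range, leaving 13,650/18,000 of the credit: $240 × 13,650/18,000 = $182.
Total: $2,892 + $6,700 + $182 = $9,774.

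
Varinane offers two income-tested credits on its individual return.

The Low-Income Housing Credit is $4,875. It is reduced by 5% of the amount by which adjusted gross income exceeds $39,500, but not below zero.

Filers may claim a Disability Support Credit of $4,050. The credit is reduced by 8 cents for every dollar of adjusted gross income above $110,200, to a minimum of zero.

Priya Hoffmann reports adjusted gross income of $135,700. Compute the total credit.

$2,075

Low-Income Housing Credit: 5% of the $96,200 excess over $39,500 is $4,810; credit = $4,875 − $4,810 = $65.
Disability Support Credit: 8% of the $25,500 excess over $110,200 is $2,040; credit = $4,050 − $2,040 = $2,010.
Total: $65 + $2,010 = $2,075.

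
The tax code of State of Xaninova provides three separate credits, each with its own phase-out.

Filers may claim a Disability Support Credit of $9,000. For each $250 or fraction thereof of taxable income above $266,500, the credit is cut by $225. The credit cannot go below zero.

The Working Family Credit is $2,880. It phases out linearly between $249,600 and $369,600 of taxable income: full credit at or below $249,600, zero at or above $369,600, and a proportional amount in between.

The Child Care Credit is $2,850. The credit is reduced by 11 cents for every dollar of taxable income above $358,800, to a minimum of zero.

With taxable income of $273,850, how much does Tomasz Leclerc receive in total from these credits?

Disability Support Credit: income exceeds $266,500 by $7,350, which is 30 full-or-partial $250 increments; reduction = 30 × $225 = $6,750, leaving $2,250.
Working Family Credit: $273,850 is $24,250 into a $120,000 phase-out range, leaving 95,750/120,000 of the credit: $2,880 × 95,750/120,000 = $2,298.
Child Care Credit: $273,850 is at or below the $358,800 threshold, so the full $2,850 applies.
Total: $2,250 + $2,298 + $2,850 = $7,398.

$7,398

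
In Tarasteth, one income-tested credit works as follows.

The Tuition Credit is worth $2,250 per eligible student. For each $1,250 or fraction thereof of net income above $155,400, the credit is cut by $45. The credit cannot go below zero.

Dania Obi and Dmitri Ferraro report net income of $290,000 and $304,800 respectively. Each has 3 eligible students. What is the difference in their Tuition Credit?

$540

Dania ($290,000): Tuition Credit: base = 3 × $2,250 = $6,750. income exceeds $155,400 by $134,600, which is 108 full-or-partial $1,250 increments; reduction = 108 × $45 = $4,860, leaving $1,890.
Dmitri ($304,800): Tuition Credit: base = 3 × $2,250 = $6,750. income exceeds $155,400 by $149,400, which is 120 full-or-partial $1,250 increments; reduction = 120 × $45 = $5,400, leaving $1,350.
Difference: |$1,890 − $1,350| = $540.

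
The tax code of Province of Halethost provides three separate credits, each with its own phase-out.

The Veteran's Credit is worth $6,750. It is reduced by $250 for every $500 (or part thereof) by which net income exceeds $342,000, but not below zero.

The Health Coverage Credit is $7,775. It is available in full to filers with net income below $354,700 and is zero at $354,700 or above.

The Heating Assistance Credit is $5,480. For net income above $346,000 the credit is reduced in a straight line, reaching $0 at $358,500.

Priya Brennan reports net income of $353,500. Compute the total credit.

$10,967

Veteran's Credit: income exceeds $342,000 by $11,500, which is 23 full-or-partial $500 increments; reduction = 23 × $250 = $5,750, leaving $1,000.
Health Coverage Credit: $353,500 is below the $354,700 cutoff, so the full $7,775 applies.
Heating Assistance Credit: $353,500 is $7,500 into a $12,500 phase-out range, leaving 5,000/12,500 of the credit: $5,480 × 5,000/12,500 = $2,192.
Total: $1,000 + $7,775 + $2,192 = $10,967.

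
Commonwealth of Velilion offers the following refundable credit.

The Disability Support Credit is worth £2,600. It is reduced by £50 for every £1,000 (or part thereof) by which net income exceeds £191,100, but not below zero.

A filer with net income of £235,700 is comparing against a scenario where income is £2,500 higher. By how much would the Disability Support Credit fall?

£150

At £235,700 — income exceeds £191,100 by £44,600, which is 45 full-or-partial £1,000 increments; reduction = 45 × £50 = £2,250, leaving £350.
At £238,200 — income exceeds £191,100 by £47,100, which is 48 full-or-partial £1,000 increments; reduction = 48 × £50 = £2,400, leaving £200.
Lost: £350 − £200 = £150.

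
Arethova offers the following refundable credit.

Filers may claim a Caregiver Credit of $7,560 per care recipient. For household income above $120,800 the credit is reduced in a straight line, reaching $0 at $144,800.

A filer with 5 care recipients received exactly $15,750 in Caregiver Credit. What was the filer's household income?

$134,800

Full credit = 5 × $7,560 = $37,800.
$15,750 is 15,750/37,800 of the full $37,800, so 22,050/37,800 of the $24,000 range has been used: income = $120,800 + $24,000 × 22,050/37,800 = $134,800.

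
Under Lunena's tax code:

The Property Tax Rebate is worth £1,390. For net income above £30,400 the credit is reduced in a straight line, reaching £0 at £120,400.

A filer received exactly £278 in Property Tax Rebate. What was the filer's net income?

£278 is 278/1,390 of the full £1,390, so 1,112/1,390 of the £90,000 range has been used: income = £30,400 + £90,000 × 1,112/1,390 = £102,400.

£102,400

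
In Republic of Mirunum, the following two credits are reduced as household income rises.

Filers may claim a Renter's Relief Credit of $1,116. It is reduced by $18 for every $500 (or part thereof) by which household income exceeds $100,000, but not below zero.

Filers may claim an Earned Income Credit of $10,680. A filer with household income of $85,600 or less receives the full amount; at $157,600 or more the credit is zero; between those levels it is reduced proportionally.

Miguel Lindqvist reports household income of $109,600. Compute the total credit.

Renter's Relief Credit: income exceeds $100,000 by $9,600, which is 20 full-or-partial $500 increments; reduction = 20 × $18 = $360, leaving $756.
Earned Income Credit: $109,600 is $24,000 into a $72,000 phase-out range, leaving 48,000/72,000 of the credit: $10,680 × 48,000/72,000 = $7,120.
Total: $756 + $7,120 = $7,876.

$7,876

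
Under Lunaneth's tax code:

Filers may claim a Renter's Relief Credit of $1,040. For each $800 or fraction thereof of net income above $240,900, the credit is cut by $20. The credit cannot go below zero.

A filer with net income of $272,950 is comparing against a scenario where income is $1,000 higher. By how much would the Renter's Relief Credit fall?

$20

At $272,950 — income exceeds $240,900 by $32,050, which is 41 full-or-partial $800 increments; reduction = 41 × $20 = $820, leaving $220.
At $273,950 — income exceeds $240,900 by $33,050, which is 42 full-or-partial $800 increments; reduction = 42 × $20 = $840, leaving $200.
Lost: $220 − $200 = $20.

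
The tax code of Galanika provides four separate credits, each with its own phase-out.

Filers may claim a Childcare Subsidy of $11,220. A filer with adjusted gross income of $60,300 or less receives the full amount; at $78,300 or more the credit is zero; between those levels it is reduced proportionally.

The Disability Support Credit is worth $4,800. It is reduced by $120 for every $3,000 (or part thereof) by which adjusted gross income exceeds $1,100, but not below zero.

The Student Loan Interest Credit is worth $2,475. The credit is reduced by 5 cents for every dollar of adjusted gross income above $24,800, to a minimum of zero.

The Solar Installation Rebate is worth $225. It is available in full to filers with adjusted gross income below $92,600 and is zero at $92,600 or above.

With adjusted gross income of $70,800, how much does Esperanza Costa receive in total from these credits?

Childcare Subsidy: $70,800 is $10,500 into a $18,000 phase-out range, leaving 7,500/18,000 of the credit: $11,220 × 7,500/18,000 = $4,675.
Disability Support Credit: income exceeds $1,100 by $69,700, which is 24 full-or-partial $3,000 increments; reduction = 24 × $120 = $2,880, leaving $1,920.
Student Loan Interest Credit: 5% of the $46,000 excess over $24,800 is $2,300; credit = $2,475 − $2,300 = $175.
Solar Installation Rebate: $70,800 is below the $92,600 cutoff, so the full $225 applies.
Total: $4,675 + $1,920 + $175 + $225 = $6,995.

$6,995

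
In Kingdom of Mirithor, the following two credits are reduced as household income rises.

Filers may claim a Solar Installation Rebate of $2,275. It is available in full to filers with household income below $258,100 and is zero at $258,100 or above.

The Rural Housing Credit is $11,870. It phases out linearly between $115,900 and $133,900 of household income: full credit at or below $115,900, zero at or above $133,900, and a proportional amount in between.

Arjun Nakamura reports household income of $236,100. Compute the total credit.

Solar Installation Rebate: $236,100 is below the $258,100 cutoff, so the full $2,275 applies.
Rural Housing Credit: $236,100 is at or above $133,900, so the credit is $0.
Total: $2,275 + $0 = $2,275.

$2,275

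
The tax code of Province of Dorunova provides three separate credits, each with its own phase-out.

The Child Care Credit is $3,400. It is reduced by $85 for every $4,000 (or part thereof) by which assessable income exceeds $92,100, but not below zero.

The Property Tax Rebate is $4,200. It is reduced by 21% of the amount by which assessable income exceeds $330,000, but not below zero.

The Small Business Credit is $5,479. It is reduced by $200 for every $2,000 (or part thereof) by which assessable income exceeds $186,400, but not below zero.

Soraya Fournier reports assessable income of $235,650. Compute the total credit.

Child Care Credit: income exceeds $92,100 by $143,550, which is 36 full-or-partial $4,000 increments; reduction = 36 × $85 = $3,060, leaving $340.
Property Tax Rebate: $235,650 is at or below the $330,000 threshold, so the full $4,200 applies.
Small Business Credit: income exceeds $186,400 by $49,250, which is 25 full-or-partial $2,000 increments; reduction = 25 × $200 = $5,000, leaving $479.
Total: $340 + $4,200 + $479 = $5,019.

$5,019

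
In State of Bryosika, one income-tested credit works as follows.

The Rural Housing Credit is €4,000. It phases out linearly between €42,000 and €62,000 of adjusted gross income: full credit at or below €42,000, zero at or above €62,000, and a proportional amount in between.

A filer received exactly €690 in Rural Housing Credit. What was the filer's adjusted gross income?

€690 is 690/4,000 of the full €4,000, so 3,310/4,000 of the €20,000 range has been used: income = €42,000 + €20,000 × 3,310/4,000 = €58,550.

€58,550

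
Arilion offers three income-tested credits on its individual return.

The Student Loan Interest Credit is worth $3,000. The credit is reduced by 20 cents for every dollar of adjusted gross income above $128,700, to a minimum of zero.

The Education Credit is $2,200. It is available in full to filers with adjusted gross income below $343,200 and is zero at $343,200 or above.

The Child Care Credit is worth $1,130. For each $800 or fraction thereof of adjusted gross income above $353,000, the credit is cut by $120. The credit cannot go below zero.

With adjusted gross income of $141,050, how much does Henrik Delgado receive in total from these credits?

$3,860

Student Loan Interest Credit: 20% of the $12,350 excess over $128,700 is $2,470; credit = $3,000 − $2,470 = $530.
Education Credit: $141,050 is below the $343,200 cutoff, so the full $2,200 applies.
Child Care Credit: $141,050 is at or below the $353,000 threshold, so the full $1,130 applies.
Total: $530 + $2,200 + $1,130 = $3,860.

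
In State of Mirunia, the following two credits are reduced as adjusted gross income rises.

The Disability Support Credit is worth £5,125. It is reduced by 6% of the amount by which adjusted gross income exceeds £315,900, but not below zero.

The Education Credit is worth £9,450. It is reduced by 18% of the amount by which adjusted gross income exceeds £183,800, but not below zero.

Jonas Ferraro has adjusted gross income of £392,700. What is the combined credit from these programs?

£517

Disability Support Credit: 6% of the £76,800 excess over £315,900 is £4,608; credit = £5,125 − £4,608 = £517.
Education Credit: 18% of the £208,900 excess over £183,800 is £37,602 ≥ base, so the credit is £0.
Total: £517 + £0 = £517.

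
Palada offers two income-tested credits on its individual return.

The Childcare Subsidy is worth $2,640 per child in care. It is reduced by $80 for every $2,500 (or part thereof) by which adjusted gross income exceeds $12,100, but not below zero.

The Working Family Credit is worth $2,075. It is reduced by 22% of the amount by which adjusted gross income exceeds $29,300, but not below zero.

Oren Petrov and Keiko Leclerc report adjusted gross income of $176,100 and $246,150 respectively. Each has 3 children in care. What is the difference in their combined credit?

$2,240

Oren ($176,100): Childcare Subsidy: base = 3 × $2,640 = $7,920. income exceeds $12,100 by $164,000, which is 66 full-or-partial $2,500 increments; reduction = 66 × $80 = $5,280, leaving $2,640. Working Family Credit: 22% of the $146,800 excess over $29,300 is $32,296 ≥ base, so the credit is $0. total $2,640 + $0 = $2,640
Keiko ($246,150): Childcare Subsidy: base = 3 × $2,640 = $7,920. income exceeds $12,100 by $234,050, which is 94 full-or-partial $2,500 increments; reduction = 94 × $80 = $7,520, leaving $400. Working Family Credit: 22% of the $216,850 excess over $29,300 is $47,707 ≥ base, so the credit is $0. total $400 + $0 = $400
Difference: |$2,640 − $400| = $2,240.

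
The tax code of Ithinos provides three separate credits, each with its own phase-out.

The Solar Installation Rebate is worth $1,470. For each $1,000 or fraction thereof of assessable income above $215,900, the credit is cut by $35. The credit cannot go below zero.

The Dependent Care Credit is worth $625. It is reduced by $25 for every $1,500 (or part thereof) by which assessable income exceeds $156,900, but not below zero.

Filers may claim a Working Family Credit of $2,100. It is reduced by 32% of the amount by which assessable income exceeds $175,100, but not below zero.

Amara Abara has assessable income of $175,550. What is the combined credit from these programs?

$3,726

Solar Installation Rebate: $175,550 is at or below the $215,900 threshold, so the full $1,470 applies.
Dependent Care Credit: income exceeds $156,900 by $18,650, which is 13 full-or-partial $1,500 increments; reduction = 13 × $25 = $325, leaving $300.
Working Family Credit: 32% of the $450 excess over $175,100 is $144; credit = $2,100 − $144 = $1,956.
Total: $1,470 + $300 + $1,956 = $3,726.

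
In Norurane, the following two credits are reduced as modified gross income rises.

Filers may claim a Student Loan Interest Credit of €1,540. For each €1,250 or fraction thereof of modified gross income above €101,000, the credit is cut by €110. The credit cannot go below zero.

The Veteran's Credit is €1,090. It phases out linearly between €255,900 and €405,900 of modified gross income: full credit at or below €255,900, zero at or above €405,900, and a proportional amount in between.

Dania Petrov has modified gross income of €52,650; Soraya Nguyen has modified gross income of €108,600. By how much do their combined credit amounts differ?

€770

Dania (€52,650): Student Loan Interest Credit: €52,650 is at or below the €101,000 threshold, so the full €1,540 applies. Veteran's Credit: €52,650 is at or below the €255,900 threshold, so the full €1,090 applies. total €1,540 + €1,090 = €2,630
Soraya (€108,600): Student Loan Interest Credit: income exceeds €101,000 by €7,600, which is 7 full-or-partial €1,250 increments; reduction = 7 × €110 = €770, leaving €770. Veteran's Credit: €108,600 is at or below the €255,900 threshold, so the full €1,090 applies. total €770 + €1,090 = €1,860
Difference: |€2,630 − €1,860| = €770.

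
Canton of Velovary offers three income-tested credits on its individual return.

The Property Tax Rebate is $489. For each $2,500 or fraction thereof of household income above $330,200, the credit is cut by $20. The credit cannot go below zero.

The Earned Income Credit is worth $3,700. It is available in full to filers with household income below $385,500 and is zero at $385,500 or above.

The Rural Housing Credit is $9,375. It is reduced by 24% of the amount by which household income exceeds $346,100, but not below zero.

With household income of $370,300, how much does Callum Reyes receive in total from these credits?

$7,416

Property Tax Rebate: income exceeds $330,200 by $40,100, which is 17 full-or-partial $2,500 increments; reduction = 17 × $20 = $340, leaving $149.
Earned Income Credit: $370,300 is below the $385,500 cutoff, so the full $3,700 applies.
Rural Housing Credit: 24% of the $24,200 excess over $346,100 is $5,808; credit = $9,375 − $5,808 = $3,567.
Total: $149 + $3,700 + $3,567 = $7,416.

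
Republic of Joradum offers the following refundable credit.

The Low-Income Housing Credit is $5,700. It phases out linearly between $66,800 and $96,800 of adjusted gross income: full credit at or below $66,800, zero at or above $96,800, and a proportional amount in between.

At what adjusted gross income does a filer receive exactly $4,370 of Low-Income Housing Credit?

$4,370 is 4,370/5,700 of the full $5,700, so 1,330/5,700 of the $30,000 range has been used: income = $66,800 + $30,000 × 1,330/5,700 = $73,800.

$73,800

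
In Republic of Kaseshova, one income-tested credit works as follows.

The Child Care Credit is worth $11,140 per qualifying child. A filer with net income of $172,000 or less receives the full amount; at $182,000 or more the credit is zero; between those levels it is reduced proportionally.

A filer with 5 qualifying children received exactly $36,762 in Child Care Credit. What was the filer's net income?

Full credit = 5 × $11,140 = $55,700.
$36,762 is 36,762/55,700 of the full $55,700, so 18,938/55,700 of the $10,000 range has been used: income = $172,000 + $10,000 × 18,938/55,700 = $175,400.

$175,400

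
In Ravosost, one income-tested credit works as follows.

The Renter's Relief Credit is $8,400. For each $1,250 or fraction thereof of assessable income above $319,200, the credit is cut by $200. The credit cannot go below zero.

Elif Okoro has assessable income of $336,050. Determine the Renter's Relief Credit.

$5,600

Renter's Relief Credit: income exceeds $319,200 by $16,850, which is 14 full-or-partial $1,250 increments; reduction = 14 × $200 = $2,800, leaving $5,600.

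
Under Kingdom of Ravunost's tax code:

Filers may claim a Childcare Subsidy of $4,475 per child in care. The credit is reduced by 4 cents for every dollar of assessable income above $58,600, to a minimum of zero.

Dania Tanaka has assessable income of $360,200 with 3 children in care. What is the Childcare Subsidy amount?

$1,361

Childcare Subsidy: base = 3 × $4,475 = $13,425. 4% of the $301,600 excess over $58,600 is $12,064; credit = $13,425 − $12,064 = $1,361.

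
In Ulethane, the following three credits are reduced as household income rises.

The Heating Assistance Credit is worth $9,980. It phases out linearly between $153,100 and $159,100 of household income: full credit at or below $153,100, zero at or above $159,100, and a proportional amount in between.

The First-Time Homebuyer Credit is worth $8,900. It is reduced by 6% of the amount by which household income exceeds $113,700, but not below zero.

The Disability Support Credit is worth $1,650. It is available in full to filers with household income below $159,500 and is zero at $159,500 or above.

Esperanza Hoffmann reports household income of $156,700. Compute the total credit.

Heating Assistance Credit: $156,700 is $3,600 into a $6,000 phase-out range, leaving 2,400/6,000 of the credit: $9,980 × 2,400/6,000 = $3,992.
First-Time Homebuyer Credit: 6% of the $43,000 excess over $113,700 is $2,580; credit = $8,900 − $2,580 = $6,320.
Disability Support Credit: $156,700 is below the $159,500 cutoff, so the full $1,650 applies.
Total: $3,992 + $6,320 + $1,650 = $11,962.

$11,962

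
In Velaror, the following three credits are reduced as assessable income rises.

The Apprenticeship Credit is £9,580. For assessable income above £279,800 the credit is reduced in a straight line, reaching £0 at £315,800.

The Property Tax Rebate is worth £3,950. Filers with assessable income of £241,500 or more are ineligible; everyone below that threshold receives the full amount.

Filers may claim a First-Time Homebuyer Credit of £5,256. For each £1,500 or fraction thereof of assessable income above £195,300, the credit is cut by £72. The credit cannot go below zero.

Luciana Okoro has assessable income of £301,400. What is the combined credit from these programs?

£3,976

Apprenticeship Credit: £301,400 is £21,600 into a £36,000 phase-out range, leaving 14,400/36,000 of the credit: £9,580 × 14,400/36,000 = £3,832.
Property Tax Rebate: £301,400 meets or exceeds the £241,500 cutoff, so the credit is £0.
First-Time Homebuyer Credit: income exceeds £195,300 by £106,100, which is 71 full-or-partial £1,500 increments; reduction = 71 × £72 = £5,112, leaving £144.
Total: £3,832 + £0 + £144 = £3,976.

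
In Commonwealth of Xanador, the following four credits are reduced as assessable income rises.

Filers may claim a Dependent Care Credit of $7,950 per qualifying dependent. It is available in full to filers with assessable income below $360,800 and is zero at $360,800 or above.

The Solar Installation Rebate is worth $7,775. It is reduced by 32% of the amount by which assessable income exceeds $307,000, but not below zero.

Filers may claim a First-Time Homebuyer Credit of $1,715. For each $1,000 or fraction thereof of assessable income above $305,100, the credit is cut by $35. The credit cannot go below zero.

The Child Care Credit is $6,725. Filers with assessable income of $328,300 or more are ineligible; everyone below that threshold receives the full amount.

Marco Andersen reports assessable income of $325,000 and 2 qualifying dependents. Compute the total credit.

Dependent Care Credit: base = 2 × $7,950 = $15,900. $325,000 is below the $360,800 cutoff, so the full $15,900 applies.
Solar Installation Rebate: 32% of the $18,000 excess over $307,000 is $5,760; credit = $7,775 − $5,760 = $2,015.
First-Time Homebuyer Credit: income exceeds $305,100 by $19,900, which is 20 full-or-partial $1,000 increments; reduction = 20 × $35 = $700, leaving $1,015.
Child Care Credit: $325,000 is below the $328,300 cutoff, so the full $6,725 applies.
Total: $15,900 + $2,015 + $1,015 + $6,725 = $25,655.

$25,655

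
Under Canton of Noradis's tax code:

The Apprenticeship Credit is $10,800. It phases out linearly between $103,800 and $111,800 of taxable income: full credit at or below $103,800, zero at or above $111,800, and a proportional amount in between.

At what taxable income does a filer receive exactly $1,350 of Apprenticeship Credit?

$110,800

$1,350 is 1,350/10,800 of the full $10,800, so 9,450/10,800 of the $8,000 range has been used: income = $103,800 + $8,000 × 9,450/10,800 = $110,800.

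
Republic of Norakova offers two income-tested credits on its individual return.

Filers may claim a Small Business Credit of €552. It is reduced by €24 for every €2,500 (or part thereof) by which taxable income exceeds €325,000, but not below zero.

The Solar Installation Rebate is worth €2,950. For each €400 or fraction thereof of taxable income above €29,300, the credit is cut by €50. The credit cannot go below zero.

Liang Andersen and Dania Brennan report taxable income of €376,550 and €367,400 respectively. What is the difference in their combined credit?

€96

Liang (€376,550): Small Business Credit: income exceeds €325,000 by €51,550, which is 21 full-or-partial €2,500 increments; reduction = 21 × €24 = €504, leaving €48. Solar Installation Rebate: income exceeds €29,300 by €347,250 → 869 increments × €50 = €43,450 ≥ base, so the credit is €0. total €48 + €0 = €48
Dania (€367,400): Small Business Credit: income exceeds €325,000 by €42,400, which is 17 full-or-partial €2,500 increments; reduction = 17 × €24 = €408, leaving €144. Solar Installation Rebate: income exceeds €29,300 by €338,100 → 846 increments × €50 = €42,300 ≥ base, so the credit is €0. total €144 + €0 = €144
Difference: |€48 − €144| = €96.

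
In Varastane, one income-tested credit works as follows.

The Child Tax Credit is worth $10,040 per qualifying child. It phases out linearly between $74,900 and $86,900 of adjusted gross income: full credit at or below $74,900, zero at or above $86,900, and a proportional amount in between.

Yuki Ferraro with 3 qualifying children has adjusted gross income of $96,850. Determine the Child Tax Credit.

Child Tax Credit: base = 3 × $10,040 = $30,120. $96,850 is at or above $86,900, so the credit is $0.

$0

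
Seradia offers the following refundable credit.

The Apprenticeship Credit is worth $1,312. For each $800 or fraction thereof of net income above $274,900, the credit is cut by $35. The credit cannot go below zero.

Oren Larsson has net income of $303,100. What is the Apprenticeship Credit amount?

$52

Apprenticeship Credit: income exceeds $274,900 by $28,200, which is 36 full-or-partial $800 increments; reduction = 36 × $35 = $1,260, leaving $52.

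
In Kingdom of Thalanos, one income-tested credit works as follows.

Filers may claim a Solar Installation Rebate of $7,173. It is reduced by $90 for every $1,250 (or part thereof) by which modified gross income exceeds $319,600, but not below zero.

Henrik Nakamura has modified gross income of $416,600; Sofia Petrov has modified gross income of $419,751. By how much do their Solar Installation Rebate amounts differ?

$153

Henrik ($416,600): Solar Installation Rebate: income exceeds $319,600 by $97,000, which is 78 full-or-partial $1,250 increments; reduction = 78 × $90 = $7,020, leaving $153.
Sofia ($419,751): Solar Installation Rebate: income exceeds $319,600 by $100,151 → 81 increments × $90 = $7,290 ≥ base, so the credit is $0.
Difference: |$153 − $0| = $153.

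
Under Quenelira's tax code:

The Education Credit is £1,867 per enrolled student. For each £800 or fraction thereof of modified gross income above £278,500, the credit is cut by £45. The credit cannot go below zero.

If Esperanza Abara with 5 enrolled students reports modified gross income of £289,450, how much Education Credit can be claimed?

Education Credit: base = 5 × £1,867 = £9,335. income exceeds £278,500 by £10,950, which is 14 full-or-partial £800 increments; reduction = 14 × £45 = £630, leaving £8,705.

£8,705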